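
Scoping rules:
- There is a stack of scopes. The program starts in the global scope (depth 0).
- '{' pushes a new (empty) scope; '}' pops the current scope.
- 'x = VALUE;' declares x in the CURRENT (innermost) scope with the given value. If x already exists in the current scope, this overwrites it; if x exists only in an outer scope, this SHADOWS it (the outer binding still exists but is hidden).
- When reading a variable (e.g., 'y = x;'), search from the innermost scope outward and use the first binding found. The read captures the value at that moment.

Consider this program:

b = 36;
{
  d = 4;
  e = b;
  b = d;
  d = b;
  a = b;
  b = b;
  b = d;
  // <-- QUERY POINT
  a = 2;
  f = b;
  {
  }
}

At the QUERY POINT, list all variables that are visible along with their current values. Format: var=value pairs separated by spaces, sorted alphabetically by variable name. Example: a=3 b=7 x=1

Step 1: declare b=36 at depth 0
Step 2: enter scope (depth=1)
Step 3: declare d=4 at depth 1
Step 4: declare e=(read b)=36 at depth 1
Step 5: declare b=(read d)=4 at depth 1
Step 6: declare d=(read b)=4 at depth 1
Step 7: declare a=(read b)=4 at depth 1
Step 8: declare b=(read b)=4 at depth 1
Step 9: declare b=(read d)=4 at depth 1
Visible at query point: a=4 b=4 d=4 e=36

Answer: a=4 b=4 d=4 e=36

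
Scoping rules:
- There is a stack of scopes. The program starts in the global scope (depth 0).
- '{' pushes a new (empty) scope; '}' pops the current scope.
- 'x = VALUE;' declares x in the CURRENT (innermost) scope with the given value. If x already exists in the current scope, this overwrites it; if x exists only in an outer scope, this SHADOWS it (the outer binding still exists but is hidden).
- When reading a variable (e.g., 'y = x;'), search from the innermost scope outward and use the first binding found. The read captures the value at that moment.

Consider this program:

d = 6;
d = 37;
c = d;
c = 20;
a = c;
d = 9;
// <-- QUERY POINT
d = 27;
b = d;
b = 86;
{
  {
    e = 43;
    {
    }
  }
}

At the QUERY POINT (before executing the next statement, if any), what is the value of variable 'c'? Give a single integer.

Answer: 20

Derivation:
Step 1: declare d=6 at depth 0
Step 2: declare d=37 at depth 0
Step 3: declare c=(read d)=37 at depth 0
Step 4: declare c=20 at depth 0
Step 5: declare a=(read c)=20 at depth 0
Step 6: declare d=9 at depth 0
Visible at query point: a=20 c=20 d=9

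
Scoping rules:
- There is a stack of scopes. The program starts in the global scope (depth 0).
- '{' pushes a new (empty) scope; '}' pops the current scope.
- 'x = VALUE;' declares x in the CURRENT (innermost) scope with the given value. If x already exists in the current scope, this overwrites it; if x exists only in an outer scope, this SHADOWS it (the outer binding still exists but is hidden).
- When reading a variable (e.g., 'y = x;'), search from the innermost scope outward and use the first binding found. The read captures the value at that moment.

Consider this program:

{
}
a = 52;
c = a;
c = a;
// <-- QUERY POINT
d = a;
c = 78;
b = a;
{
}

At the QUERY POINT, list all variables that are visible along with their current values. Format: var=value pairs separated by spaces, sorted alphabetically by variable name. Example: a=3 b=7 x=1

Step 1: enter scope (depth=1)
Step 2: exit scope (depth=0)
Step 3: declare a=52 at depth 0
Step 4: declare c=(read a)=52 at depth 0
Step 5: declare c=(read a)=52 at depth 0
Visible at query point: a=52 c=52

Answer: a=52 c=52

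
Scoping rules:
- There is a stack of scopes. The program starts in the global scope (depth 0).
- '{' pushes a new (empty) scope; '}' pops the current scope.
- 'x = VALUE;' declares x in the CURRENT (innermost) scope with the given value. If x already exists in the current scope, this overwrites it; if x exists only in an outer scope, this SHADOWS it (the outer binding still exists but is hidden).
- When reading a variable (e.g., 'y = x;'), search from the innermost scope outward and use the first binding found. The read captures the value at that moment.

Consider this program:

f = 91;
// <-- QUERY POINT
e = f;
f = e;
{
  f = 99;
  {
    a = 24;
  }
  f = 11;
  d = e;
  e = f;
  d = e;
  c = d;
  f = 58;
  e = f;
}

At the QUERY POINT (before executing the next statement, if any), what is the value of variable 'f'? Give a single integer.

Step 1: declare f=91 at depth 0
Visible at query point: f=91

Answer: 91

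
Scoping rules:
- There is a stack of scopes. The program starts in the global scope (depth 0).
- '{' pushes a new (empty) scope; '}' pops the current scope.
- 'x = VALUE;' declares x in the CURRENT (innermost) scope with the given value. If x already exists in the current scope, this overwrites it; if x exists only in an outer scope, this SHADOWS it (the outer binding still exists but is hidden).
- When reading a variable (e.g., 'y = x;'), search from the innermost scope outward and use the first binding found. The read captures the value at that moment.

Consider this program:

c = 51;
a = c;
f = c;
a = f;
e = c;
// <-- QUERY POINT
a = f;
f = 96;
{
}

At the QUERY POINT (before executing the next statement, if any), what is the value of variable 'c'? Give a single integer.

Step 1: declare c=51 at depth 0
Step 2: declare a=(read c)=51 at depth 0
Step 3: declare f=(read c)=51 at depth 0
Step 4: declare a=(read f)=51 at depth 0
Step 5: declare e=(read c)=51 at depth 0
Visible at query point: a=51 c=51 e=51 f=51

Answer: 51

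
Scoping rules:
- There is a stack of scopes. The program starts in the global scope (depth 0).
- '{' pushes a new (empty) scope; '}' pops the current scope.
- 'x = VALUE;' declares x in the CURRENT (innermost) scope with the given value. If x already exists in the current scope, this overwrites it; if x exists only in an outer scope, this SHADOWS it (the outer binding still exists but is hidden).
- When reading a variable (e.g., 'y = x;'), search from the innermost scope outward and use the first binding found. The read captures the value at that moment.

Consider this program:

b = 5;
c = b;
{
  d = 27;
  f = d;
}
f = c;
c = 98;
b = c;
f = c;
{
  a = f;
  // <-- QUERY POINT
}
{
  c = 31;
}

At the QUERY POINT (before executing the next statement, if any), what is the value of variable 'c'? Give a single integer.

Answer: 98

Derivation:
Step 1: declare b=5 at depth 0
Step 2: declare c=(read b)=5 at depth 0
Step 3: enter scope (depth=1)
Step 4: declare d=27 at depth 1
Step 5: declare f=(read d)=27 at depth 1
Step 6: exit scope (depth=0)
Step 7: declare f=(read c)=5 at depth 0
Step 8: declare c=98 at depth 0
Step 9: declare b=(read c)=98 at depth 0
Step 10: declare f=(read c)=98 at depth 0
Step 11: enter scope (depth=1)
Step 12: declare a=(read f)=98 at depth 1
Visible at query point: a=98 b=98 c=98 f=98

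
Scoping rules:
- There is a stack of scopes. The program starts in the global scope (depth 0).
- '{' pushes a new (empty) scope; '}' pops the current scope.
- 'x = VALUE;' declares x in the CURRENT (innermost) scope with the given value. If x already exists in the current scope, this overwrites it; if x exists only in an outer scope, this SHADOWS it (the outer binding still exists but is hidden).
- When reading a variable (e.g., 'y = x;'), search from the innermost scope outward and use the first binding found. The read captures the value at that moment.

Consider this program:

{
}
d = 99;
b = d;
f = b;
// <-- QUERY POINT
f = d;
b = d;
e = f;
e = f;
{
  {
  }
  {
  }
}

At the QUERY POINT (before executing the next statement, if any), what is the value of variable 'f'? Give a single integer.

Answer: 99

Derivation:
Step 1: enter scope (depth=1)
Step 2: exit scope (depth=0)
Step 3: declare d=99 at depth 0
Step 4: declare b=(read d)=99 at depth 0
Step 5: declare f=(read b)=99 at depth 0
Visible at query point: b=99 d=99 f=99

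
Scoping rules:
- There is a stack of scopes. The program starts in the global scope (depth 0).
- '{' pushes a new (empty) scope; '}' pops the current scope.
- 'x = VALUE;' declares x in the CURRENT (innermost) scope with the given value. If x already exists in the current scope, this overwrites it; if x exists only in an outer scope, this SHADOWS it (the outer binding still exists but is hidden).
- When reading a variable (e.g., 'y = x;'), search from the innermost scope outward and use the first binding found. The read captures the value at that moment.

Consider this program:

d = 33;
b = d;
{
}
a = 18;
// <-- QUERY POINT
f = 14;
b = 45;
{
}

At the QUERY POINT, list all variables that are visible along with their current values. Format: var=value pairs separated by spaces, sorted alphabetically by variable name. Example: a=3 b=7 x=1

Answer: a=18 b=33 d=33

Derivation:
Step 1: declare d=33 at depth 0
Step 2: declare b=(read d)=33 at depth 0
Step 3: enter scope (depth=1)
Step 4: exit scope (depth=0)
Step 5: declare a=18 at depth 0
Visible at query point: a=18 b=33 d=33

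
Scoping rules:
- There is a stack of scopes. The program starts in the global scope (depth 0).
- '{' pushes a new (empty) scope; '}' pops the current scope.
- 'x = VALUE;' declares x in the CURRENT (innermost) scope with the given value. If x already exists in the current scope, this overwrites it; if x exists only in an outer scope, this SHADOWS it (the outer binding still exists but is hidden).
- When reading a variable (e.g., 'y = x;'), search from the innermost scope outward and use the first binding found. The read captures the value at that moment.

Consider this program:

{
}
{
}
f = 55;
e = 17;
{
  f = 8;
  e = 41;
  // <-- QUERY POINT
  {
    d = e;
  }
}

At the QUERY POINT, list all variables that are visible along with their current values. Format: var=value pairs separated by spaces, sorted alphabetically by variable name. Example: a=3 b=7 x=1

Step 1: enter scope (depth=1)
Step 2: exit scope (depth=0)
Step 3: enter scope (depth=1)
Step 4: exit scope (depth=0)
Step 5: declare f=55 at depth 0
Step 6: declare e=17 at depth 0
Step 7: enter scope (depth=1)
Step 8: declare f=8 at depth 1
Step 9: declare e=41 at depth 1
Visible at query point: e=41 f=8

Answer: e=41 f=8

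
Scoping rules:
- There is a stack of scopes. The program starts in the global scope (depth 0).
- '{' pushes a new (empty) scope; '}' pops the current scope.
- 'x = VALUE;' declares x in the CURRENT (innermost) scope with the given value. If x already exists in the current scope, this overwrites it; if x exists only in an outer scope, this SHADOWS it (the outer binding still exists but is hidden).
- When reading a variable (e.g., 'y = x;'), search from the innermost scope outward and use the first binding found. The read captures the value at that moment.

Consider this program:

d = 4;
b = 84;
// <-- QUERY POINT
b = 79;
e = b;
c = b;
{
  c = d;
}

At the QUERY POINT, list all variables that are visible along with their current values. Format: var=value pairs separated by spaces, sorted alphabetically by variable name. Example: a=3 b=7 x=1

Step 1: declare d=4 at depth 0
Step 2: declare b=84 at depth 0
Visible at query point: b=84 d=4

Answer: b=84 d=4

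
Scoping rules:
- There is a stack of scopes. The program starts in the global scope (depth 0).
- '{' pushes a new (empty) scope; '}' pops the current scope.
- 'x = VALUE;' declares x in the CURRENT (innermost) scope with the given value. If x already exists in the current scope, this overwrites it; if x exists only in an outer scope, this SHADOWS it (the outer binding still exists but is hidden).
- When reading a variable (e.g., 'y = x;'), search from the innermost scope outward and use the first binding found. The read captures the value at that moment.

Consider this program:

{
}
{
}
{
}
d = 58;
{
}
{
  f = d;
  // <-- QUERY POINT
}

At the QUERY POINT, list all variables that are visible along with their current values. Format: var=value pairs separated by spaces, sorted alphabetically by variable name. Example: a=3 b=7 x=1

Step 1: enter scope (depth=1)
Step 2: exit scope (depth=0)
Step 3: enter scope (depth=1)
Step 4: exit scope (depth=0)
Step 5: enter scope (depth=1)
Step 6: exit scope (depth=0)
Step 7: declare d=58 at depth 0
Step 8: enter scope (depth=1)
Step 9: exit scope (depth=0)
Step 10: enter scope (depth=1)
Step 11: declare f=(read d)=58 at depth 1
Visible at query point: d=58 f=58

Answer: d=58 f=58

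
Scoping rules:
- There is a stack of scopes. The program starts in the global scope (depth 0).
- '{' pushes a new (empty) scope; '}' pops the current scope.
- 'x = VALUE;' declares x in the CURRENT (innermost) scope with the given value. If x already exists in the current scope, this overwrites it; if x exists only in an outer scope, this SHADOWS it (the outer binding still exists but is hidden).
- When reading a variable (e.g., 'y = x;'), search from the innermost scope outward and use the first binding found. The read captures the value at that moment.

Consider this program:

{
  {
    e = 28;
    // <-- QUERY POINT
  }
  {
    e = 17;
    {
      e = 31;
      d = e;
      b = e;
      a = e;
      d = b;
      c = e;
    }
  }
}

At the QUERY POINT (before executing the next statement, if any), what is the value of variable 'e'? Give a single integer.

Answer: 28

Derivation:
Step 1: enter scope (depth=1)
Step 2: enter scope (depth=2)
Step 3: declare e=28 at depth 2
Visible at query point: e=28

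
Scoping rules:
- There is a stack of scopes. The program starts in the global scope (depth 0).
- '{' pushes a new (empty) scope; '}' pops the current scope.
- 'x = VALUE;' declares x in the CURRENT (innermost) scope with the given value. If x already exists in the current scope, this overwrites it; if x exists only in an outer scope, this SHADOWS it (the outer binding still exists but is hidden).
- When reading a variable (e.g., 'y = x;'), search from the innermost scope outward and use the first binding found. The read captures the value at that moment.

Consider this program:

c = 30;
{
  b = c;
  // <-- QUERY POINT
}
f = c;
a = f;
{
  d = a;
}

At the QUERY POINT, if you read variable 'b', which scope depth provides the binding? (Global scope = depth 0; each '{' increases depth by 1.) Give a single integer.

Step 1: declare c=30 at depth 0
Step 2: enter scope (depth=1)
Step 3: declare b=(read c)=30 at depth 1
Visible at query point: b=30 c=30

Answer: 1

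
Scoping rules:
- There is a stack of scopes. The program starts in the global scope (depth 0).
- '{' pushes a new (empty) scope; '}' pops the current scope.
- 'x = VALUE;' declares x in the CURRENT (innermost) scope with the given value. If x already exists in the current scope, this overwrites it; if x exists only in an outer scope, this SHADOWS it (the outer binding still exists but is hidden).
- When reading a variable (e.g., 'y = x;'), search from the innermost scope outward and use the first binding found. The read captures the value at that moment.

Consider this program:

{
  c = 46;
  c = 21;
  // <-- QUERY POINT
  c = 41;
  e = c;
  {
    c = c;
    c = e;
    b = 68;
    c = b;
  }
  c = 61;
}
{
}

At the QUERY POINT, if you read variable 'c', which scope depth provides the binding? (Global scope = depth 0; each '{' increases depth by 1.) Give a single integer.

Answer: 1

Derivation:
Step 1: enter scope (depth=1)
Step 2: declare c=46 at depth 1
Step 3: declare c=21 at depth 1
Visible at query point: c=21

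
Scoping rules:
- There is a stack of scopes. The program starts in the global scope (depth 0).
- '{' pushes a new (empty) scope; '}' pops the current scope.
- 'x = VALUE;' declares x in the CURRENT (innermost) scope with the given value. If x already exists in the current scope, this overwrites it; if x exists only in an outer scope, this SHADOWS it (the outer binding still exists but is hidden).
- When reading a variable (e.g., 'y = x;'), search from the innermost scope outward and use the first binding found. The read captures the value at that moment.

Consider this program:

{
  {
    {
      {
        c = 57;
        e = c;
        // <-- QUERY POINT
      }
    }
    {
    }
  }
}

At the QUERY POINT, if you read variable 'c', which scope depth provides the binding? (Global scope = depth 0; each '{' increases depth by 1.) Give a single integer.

Step 1: enter scope (depth=1)
Step 2: enter scope (depth=2)
Step 3: enter scope (depth=3)
Step 4: enter scope (depth=4)
Step 5: declare c=57 at depth 4
Step 6: declare e=(read c)=57 at depth 4
Visible at query point: c=57 e=57

Answer: 4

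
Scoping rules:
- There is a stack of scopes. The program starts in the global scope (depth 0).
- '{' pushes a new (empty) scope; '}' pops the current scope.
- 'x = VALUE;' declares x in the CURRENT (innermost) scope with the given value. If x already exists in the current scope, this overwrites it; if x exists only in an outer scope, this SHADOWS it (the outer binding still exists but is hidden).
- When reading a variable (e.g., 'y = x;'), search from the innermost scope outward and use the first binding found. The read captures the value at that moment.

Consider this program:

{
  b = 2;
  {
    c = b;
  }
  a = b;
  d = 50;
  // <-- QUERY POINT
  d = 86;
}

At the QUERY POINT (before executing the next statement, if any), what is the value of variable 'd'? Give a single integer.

Answer: 50

Derivation:
Step 1: enter scope (depth=1)
Step 2: declare b=2 at depth 1
Step 3: enter scope (depth=2)
Step 4: declare c=(read b)=2 at depth 2
Step 5: exit scope (depth=1)
Step 6: declare a=(read b)=2 at depth 1
Step 7: declare d=50 at depth 1
Visible at query point: a=2 b=2 d=50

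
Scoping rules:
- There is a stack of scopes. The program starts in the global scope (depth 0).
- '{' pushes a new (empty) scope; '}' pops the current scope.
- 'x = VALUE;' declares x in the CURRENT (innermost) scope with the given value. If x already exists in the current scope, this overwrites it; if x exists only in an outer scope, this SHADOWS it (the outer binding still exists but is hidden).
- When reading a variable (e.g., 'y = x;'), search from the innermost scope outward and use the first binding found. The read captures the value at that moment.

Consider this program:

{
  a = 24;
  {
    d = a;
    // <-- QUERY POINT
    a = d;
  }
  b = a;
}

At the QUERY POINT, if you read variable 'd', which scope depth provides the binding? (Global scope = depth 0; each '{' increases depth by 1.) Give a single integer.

Answer: 2

Derivation:
Step 1: enter scope (depth=1)
Step 2: declare a=24 at depth 1
Step 3: enter scope (depth=2)
Step 4: declare d=(read a)=24 at depth 2
Visible at query point: a=24 d=24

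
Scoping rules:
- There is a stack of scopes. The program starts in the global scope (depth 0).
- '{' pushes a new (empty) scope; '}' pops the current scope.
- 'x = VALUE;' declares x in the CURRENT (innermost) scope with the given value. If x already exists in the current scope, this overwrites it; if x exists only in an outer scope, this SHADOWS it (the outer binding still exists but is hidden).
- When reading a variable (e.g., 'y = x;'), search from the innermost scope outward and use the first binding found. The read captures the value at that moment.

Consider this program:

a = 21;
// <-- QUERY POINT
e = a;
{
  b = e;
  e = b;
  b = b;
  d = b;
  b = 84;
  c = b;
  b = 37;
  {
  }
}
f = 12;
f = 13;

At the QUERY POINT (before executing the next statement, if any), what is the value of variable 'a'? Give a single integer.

Step 1: declare a=21 at depth 0
Visible at query point: a=21

Answer: 21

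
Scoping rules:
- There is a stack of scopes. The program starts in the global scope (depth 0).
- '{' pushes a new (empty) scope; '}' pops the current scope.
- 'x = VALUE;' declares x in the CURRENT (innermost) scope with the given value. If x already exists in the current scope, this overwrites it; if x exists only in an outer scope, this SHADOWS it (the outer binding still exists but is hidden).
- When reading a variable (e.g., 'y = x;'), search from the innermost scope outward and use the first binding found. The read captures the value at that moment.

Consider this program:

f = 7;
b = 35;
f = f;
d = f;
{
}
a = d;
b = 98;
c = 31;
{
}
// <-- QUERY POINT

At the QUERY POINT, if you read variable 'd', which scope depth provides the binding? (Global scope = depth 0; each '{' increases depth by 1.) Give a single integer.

Answer: 0

Derivation:
Step 1: declare f=7 at depth 0
Step 2: declare b=35 at depth 0
Step 3: declare f=(read f)=7 at depth 0
Step 4: declare d=(read f)=7 at depth 0
Step 5: enter scope (depth=1)
Step 6: exit scope (depth=0)
Step 7: declare a=(read d)=7 at depth 0
Step 8: declare b=98 at depth 0
Step 9: declare c=31 at depth 0
Step 10: enter scope (depth=1)
Step 11: exit scope (depth=0)
Visible at query point: a=7 b=98 c=31 d=7 f=7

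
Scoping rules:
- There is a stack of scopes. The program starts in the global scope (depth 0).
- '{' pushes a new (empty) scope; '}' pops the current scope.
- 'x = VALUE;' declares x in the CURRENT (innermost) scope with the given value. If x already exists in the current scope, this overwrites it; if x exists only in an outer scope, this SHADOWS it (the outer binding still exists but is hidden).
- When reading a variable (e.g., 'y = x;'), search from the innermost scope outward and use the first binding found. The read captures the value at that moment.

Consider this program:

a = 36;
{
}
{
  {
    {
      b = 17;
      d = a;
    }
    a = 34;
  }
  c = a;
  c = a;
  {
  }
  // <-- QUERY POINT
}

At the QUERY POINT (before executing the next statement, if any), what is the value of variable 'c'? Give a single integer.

Step 1: declare a=36 at depth 0
Step 2: enter scope (depth=1)
Step 3: exit scope (depth=0)
Step 4: enter scope (depth=1)
Step 5: enter scope (depth=2)
Step 6: enter scope (depth=3)
Step 7: declare b=17 at depth 3
Step 8: declare d=(read a)=36 at depth 3
Step 9: exit scope (depth=2)
Step 10: declare a=34 at depth 2
Step 11: exit scope (depth=1)
Step 12: declare c=(read a)=36 at depth 1
Step 13: declare c=(read a)=36 at depth 1
Step 14: enter scope (depth=2)
Step 15: exit scope (depth=1)
Visible at query point: a=36 c=36

Answer: 36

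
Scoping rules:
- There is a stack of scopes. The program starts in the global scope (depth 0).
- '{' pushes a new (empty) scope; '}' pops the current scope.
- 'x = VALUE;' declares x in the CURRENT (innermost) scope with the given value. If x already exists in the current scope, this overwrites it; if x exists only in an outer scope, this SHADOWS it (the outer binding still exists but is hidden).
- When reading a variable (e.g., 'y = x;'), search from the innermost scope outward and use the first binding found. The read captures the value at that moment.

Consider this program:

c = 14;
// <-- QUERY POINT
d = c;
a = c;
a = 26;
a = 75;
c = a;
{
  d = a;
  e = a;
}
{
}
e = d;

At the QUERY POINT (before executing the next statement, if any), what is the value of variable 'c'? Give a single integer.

Step 1: declare c=14 at depth 0
Visible at query point: c=14

Answer: 14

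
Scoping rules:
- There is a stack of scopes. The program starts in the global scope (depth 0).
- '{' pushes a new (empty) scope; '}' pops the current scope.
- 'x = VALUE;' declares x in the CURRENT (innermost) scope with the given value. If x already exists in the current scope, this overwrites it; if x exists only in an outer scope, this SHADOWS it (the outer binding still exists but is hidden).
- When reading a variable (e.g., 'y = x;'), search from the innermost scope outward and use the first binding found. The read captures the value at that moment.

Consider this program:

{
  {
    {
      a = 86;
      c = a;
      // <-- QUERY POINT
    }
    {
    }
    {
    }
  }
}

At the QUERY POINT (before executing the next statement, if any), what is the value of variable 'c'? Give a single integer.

Answer: 86

Derivation:
Step 1: enter scope (depth=1)
Step 2: enter scope (depth=2)
Step 3: enter scope (depth=3)
Step 4: declare a=86 at depth 3
Step 5: declare c=(read a)=86 at depth 3
Visible at query point: a=86 c=86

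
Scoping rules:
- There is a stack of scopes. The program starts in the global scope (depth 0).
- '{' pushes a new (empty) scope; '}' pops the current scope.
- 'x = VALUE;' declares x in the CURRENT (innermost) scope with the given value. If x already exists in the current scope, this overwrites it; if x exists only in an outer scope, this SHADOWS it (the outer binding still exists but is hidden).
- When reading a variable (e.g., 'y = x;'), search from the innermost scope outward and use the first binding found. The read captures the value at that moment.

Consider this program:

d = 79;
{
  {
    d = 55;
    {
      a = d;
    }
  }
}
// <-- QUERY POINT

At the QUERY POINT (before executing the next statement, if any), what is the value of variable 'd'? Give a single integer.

Step 1: declare d=79 at depth 0
Step 2: enter scope (depth=1)
Step 3: enter scope (depth=2)
Step 4: declare d=55 at depth 2
Step 5: enter scope (depth=3)
Step 6: declare a=(read d)=55 at depth 3
Step 7: exit scope (depth=2)
Step 8: exit scope (depth=1)
Step 9: exit scope (depth=0)
Visible at query point: d=79

Answer: 79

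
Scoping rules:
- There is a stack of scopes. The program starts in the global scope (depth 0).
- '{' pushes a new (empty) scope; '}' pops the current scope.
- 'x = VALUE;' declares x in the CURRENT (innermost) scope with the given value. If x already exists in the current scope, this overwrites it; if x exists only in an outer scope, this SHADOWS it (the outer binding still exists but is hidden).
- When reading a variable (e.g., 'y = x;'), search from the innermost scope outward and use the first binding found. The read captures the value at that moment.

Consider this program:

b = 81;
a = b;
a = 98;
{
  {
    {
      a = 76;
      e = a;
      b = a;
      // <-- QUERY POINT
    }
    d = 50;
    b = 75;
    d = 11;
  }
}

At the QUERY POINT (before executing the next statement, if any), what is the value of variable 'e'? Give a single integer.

Answer: 76

Derivation:
Step 1: declare b=81 at depth 0
Step 2: declare a=(read b)=81 at depth 0
Step 3: declare a=98 at depth 0
Step 4: enter scope (depth=1)
Step 5: enter scope (depth=2)
Step 6: enter scope (depth=3)
Step 7: declare a=76 at depth 3
Step 8: declare e=(read a)=76 at depth 3
Step 9: declare b=(read a)=76 at depth 3
Visible at query point: a=76 b=76 e=76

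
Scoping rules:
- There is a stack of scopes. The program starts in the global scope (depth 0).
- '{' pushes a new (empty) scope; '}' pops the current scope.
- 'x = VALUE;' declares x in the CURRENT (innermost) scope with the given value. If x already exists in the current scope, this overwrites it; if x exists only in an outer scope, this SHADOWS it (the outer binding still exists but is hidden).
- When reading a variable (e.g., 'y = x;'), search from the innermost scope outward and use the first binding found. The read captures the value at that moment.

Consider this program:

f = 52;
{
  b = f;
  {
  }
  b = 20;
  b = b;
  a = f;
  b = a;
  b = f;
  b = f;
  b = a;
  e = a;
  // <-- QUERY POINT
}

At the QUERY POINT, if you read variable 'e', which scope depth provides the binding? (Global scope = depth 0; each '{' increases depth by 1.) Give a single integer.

Step 1: declare f=52 at depth 0
Step 2: enter scope (depth=1)
Step 3: declare b=(read f)=52 at depth 1
Step 4: enter scope (depth=2)
Step 5: exit scope (depth=1)
Step 6: declare b=20 at depth 1
Step 7: declare b=(read b)=20 at depth 1
Step 8: declare a=(read f)=52 at depth 1
Step 9: declare b=(read a)=52 at depth 1
Step 10: declare b=(read f)=52 at depth 1
Step 11: declare b=(read f)=52 at depth 1
Step 12: declare b=(read a)=52 at depth 1
Step 13: declare e=(read a)=52 at depth 1
Visible at query point: a=52 b=52 e=52 f=52

Answer: 1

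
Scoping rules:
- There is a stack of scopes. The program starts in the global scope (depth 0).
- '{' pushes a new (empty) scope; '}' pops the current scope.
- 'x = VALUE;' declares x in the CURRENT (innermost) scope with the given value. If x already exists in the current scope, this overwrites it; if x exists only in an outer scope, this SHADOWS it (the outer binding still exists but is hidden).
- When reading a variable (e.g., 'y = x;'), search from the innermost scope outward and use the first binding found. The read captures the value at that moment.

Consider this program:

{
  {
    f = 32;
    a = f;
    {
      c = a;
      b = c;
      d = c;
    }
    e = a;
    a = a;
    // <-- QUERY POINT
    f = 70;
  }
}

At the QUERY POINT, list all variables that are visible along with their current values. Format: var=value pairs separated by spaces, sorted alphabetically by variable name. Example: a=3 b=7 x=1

Step 1: enter scope (depth=1)
Step 2: enter scope (depth=2)
Step 3: declare f=32 at depth 2
Step 4: declare a=(read f)=32 at depth 2
Step 5: enter scope (depth=3)
Step 6: declare c=(read a)=32 at depth 3
Step 7: declare b=(read c)=32 at depth 3
Step 8: declare d=(read c)=32 at depth 3
Step 9: exit scope (depth=2)
Step 10: declare e=(read a)=32 at depth 2
Step 11: declare a=(read a)=32 at depth 2
Visible at query point: a=32 e=32 f=32

Answer: a=32 e=32 f=32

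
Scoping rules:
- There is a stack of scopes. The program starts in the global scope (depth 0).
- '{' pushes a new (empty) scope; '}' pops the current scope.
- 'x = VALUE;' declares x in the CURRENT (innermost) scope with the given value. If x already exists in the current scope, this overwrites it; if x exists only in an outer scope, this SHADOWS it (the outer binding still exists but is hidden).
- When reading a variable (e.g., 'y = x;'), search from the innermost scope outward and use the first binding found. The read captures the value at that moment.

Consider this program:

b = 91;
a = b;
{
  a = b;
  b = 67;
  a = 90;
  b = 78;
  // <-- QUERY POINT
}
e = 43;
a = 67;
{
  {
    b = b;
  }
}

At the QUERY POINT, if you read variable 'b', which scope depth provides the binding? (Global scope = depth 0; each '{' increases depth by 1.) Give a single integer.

Answer: 1

Derivation:
Step 1: declare b=91 at depth 0
Step 2: declare a=(read b)=91 at depth 0
Step 3: enter scope (depth=1)
Step 4: declare a=(read b)=91 at depth 1
Step 5: declare b=67 at depth 1
Step 6: declare a=90 at depth 1
Step 7: declare b=78 at depth 1
Visible at query point: a=90 b=78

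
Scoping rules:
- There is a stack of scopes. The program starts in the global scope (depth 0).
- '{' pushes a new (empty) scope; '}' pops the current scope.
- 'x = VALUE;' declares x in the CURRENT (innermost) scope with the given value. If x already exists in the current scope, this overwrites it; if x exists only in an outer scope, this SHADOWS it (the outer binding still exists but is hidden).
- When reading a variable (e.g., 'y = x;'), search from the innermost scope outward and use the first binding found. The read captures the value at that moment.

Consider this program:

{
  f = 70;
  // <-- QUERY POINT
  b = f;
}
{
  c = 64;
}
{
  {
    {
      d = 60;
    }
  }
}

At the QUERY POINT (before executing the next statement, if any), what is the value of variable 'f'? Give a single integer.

Answer: 70

Derivation:
Step 1: enter scope (depth=1)
Step 2: declare f=70 at depth 1
Visible at query point: f=70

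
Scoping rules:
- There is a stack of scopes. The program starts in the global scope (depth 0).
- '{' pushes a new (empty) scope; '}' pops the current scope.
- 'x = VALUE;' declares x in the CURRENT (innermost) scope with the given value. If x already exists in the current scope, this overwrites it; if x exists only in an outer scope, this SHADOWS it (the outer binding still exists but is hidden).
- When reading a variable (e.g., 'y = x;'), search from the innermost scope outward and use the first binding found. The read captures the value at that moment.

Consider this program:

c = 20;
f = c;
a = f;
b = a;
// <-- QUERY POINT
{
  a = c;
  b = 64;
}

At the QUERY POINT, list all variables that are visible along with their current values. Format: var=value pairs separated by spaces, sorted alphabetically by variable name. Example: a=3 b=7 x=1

Answer: a=20 b=20 c=20 f=20

Derivation:
Step 1: declare c=20 at depth 0
Step 2: declare f=(read c)=20 at depth 0
Step 3: declare a=(read f)=20 at depth 0
Step 4: declare b=(read a)=20 at depth 0
Visible at query point: a=20 b=20 c=20 f=20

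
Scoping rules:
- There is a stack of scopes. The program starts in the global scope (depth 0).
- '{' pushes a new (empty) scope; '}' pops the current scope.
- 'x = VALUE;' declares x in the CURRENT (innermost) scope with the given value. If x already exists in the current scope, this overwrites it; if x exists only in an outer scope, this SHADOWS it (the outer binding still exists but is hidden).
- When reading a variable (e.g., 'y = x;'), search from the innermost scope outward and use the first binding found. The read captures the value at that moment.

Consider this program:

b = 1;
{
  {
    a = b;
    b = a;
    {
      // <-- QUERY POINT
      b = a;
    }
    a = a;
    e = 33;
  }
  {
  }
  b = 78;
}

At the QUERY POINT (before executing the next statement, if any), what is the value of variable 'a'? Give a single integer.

Answer: 1

Derivation:
Step 1: declare b=1 at depth 0
Step 2: enter scope (depth=1)
Step 3: enter scope (depth=2)
Step 4: declare a=(read b)=1 at depth 2
Step 5: declare b=(read a)=1 at depth 2
Step 6: enter scope (depth=3)
Visible at query point: a=1 b=1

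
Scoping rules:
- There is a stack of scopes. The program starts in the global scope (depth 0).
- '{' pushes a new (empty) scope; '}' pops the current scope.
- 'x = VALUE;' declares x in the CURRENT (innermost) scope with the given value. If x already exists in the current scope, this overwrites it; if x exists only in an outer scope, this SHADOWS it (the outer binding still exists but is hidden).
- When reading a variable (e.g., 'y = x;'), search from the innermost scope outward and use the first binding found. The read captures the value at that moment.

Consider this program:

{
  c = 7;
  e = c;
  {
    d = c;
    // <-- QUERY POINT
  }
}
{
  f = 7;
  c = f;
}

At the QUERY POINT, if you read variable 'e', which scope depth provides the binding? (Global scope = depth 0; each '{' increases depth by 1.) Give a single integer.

Step 1: enter scope (depth=1)
Step 2: declare c=7 at depth 1
Step 3: declare e=(read c)=7 at depth 1
Step 4: enter scope (depth=2)
Step 5: declare d=(read c)=7 at depth 2
Visible at query point: c=7 d=7 e=7

Answer: 1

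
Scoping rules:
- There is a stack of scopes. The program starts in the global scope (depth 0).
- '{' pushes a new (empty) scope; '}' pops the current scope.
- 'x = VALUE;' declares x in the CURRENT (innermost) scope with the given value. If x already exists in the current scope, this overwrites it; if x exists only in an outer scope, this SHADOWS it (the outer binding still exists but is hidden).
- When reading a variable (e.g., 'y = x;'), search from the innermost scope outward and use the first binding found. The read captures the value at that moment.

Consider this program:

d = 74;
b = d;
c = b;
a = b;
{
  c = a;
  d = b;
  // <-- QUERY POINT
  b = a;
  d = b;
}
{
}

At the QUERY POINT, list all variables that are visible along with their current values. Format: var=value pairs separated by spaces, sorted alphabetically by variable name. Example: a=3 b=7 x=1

Answer: a=74 b=74 c=74 d=74

Derivation:
Step 1: declare d=74 at depth 0
Step 2: declare b=(read d)=74 at depth 0
Step 3: declare c=(read b)=74 at depth 0
Step 4: declare a=(read b)=74 at depth 0
Step 5: enter scope (depth=1)
Step 6: declare c=(read a)=74 at depth 1
Step 7: declare d=(read b)=74 at depth 1
Visible at query point: a=74 b=74 c=74 d=74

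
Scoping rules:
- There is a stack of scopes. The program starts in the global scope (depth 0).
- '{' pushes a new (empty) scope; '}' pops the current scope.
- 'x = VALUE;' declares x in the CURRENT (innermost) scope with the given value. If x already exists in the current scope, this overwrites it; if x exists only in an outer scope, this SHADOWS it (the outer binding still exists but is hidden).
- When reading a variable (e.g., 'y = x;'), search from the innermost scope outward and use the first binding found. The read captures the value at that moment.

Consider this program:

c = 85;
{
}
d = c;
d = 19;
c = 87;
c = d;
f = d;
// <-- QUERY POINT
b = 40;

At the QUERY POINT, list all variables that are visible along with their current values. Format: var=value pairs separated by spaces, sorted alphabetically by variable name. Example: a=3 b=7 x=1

Step 1: declare c=85 at depth 0
Step 2: enter scope (depth=1)
Step 3: exit scope (depth=0)
Step 4: declare d=(read c)=85 at depth 0
Step 5: declare d=19 at depth 0
Step 6: declare c=87 at depth 0
Step 7: declare c=(read d)=19 at depth 0
Step 8: declare f=(read d)=19 at depth 0
Visible at query point: c=19 d=19 f=19

Answer: c=19 d=19 f=19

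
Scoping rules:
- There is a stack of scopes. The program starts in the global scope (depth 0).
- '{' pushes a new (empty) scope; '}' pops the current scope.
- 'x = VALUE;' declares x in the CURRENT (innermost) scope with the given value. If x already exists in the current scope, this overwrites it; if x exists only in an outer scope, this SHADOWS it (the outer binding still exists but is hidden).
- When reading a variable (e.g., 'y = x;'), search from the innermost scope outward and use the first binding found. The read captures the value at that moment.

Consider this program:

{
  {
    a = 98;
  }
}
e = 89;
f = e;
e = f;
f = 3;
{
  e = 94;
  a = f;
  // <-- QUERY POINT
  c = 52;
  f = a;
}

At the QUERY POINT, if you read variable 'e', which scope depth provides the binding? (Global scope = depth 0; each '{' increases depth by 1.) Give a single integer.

Answer: 1

Derivation:
Step 1: enter scope (depth=1)
Step 2: enter scope (depth=2)
Step 3: declare a=98 at depth 2
Step 4: exit scope (depth=1)
Step 5: exit scope (depth=0)
Step 6: declare e=89 at depth 0
Step 7: declare f=(read e)=89 at depth 0
Step 8: declare e=(read f)=89 at depth 0
Step 9: declare f=3 at depth 0
Step 10: enter scope (depth=1)
Step 11: declare e=94 at depth 1
Step 12: declare a=(read f)=3 at depth 1
Visible at query point: a=3 e=94 f=3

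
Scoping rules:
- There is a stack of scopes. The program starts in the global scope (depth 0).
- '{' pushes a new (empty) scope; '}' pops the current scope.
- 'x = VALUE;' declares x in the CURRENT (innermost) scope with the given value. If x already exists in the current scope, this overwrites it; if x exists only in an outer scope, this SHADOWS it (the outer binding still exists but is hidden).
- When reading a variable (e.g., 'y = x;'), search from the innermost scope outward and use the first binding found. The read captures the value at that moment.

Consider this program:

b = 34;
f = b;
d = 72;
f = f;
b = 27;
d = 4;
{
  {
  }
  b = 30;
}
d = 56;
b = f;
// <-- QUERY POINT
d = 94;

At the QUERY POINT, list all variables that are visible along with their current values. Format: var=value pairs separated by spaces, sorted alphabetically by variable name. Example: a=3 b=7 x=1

Answer: b=34 d=56 f=34

Derivation:
Step 1: declare b=34 at depth 0
Step 2: declare f=(read b)=34 at depth 0
Step 3: declare d=72 at depth 0
Step 4: declare f=(read f)=34 at depth 0
Step 5: declare b=27 at depth 0
Step 6: declare d=4 at depth 0
Step 7: enter scope (depth=1)
Step 8: enter scope (depth=2)
Step 9: exit scope (depth=1)
Step 10: declare b=30 at depth 1
Step 11: exit scope (depth=0)
Step 12: declare d=56 at depth 0
Step 13: declare b=(read f)=34 at depth 0
Visible at query point: b=34 d=56 f=34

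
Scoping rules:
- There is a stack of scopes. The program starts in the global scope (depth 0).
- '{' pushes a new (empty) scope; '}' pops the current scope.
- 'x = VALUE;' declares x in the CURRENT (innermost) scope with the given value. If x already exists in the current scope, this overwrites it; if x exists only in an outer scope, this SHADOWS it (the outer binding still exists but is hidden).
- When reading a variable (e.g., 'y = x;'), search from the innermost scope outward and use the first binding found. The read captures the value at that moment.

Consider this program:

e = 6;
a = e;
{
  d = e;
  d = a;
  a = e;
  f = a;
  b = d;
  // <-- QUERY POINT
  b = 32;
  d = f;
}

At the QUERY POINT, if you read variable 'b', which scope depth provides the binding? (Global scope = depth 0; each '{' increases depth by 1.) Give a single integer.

Step 1: declare e=6 at depth 0
Step 2: declare a=(read e)=6 at depth 0
Step 3: enter scope (depth=1)
Step 4: declare d=(read e)=6 at depth 1
Step 5: declare d=(read a)=6 at depth 1
Step 6: declare a=(read e)=6 at depth 1
Step 7: declare f=(read a)=6 at depth 1
Step 8: declare b=(read d)=6 at depth 1
Visible at query point: a=6 b=6 d=6 e=6 f=6

Answer: 1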